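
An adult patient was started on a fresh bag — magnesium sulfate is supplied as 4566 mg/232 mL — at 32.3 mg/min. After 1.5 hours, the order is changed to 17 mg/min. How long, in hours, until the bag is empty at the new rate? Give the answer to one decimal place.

Initial rate:
32.3 mg/min × 60 min/hr = 1938 mg/hr
Concentration = 4566 mg ÷ 232 mL = 19.68103 mg/mL
Rate = 1938 mg/hr ÷ 19.68103 mg/mL = 98.47043 mL/hr
Volume infused so far = 98.47043 mL/hr × 1.5 hr = 147.7057 mL
Volume remaining = 232 − 147.7057 = 84.29435 mL
New rate:
17 mg/min × 60 min/hr = 1020 mg/hr
Rate = 1020 mg/hr ÷ 19.68103 mg/mL = 51.82654 mL/hr
Time remaining = 84.29435 mL ÷ 51.82654 mL/hr = 1.626471 hr

1.6 hours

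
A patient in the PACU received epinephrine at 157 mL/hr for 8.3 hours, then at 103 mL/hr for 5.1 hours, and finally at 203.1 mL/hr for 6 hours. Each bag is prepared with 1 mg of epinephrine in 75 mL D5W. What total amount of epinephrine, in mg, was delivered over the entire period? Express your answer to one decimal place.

40.6 mg

Concentration = 1 mg ÷ 75 mL = 0.01333333 mg/mL
Stage 1: 157 mL/hr × 8.3 hr = 1303.1 mL → 1303.1 mL × 0.01333333 mg/mL = 17.37467 mg
Stage 2: 103 mL/hr × 5.1 hr = 525.3 mL → 525.3 mL × 0.01333333 mg/mL = 7.004 mg
Stage 3: 203.1 mL/hr × 6 hr = 1218.6 mL → 1218.6 mL × 0.01333333 mg/mL = 16.248 mg
Total = 17.37467 + 7.004 + 16.248 = 40.62667 mg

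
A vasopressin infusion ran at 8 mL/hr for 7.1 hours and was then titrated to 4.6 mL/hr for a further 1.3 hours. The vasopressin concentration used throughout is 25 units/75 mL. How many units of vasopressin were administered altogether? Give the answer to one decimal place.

Concentration = 25 units ÷ 75 mL = 0.3333333 units/mL
Stage 1: 8 mL/hr × 7.1 hr = 56.8 mL → 56.8 mL × 0.3333333 units/mL = 18.93333 units
Stage 2: 4.6 mL/hr × 1.3 hr = 5.98 mL → 5.98 mL × 0.3333333 units/mL = 1.993333 units
Total = 18.93333 + 1.993333 = 20.92667 units

20.9 units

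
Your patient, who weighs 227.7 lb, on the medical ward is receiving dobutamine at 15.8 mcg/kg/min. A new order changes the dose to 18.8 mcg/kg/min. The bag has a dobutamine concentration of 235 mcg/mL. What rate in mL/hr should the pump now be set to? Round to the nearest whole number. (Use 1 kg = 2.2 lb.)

497 mL/hr

Weight = 227.7 lb ÷ 2.2 lb/kg = 103.5 kg
Dose = 18.8 mcg/kg/min × 103.5 kg = 1945.8 mcg/min
1945.8 mcg/min × 60 min/hr = 116748 mcg/hr
Rate = 116748 mcg/hr ÷ 235 mcg/mL = 496.8 mL/hr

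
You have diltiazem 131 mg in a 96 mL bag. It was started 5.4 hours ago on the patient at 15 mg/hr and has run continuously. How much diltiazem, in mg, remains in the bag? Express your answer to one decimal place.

50.0 mg

Concentration = 131 mg ÷ 96 mL = 1.364583 mg/mL
Rate = 15 mg/hr ÷ 1.364583 mg/mL = 10.99237 mL/hr
Volume infused = 10.99237 mL/hr × 5.4 hr = 59.35878 mL
Volume remaining = 96 − 59.35878 = 36.64122 mL
Drug remaining = 36.64122 mL × 1.364583 mg/mL = 50 mg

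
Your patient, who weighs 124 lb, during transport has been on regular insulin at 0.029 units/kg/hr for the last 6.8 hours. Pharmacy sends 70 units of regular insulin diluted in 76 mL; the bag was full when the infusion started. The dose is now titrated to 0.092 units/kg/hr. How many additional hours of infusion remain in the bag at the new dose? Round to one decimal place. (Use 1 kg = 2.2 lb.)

11.4 hours

Initial rate:
Weight = 124 lb ÷ 2.2 lb/kg = 56.36364 kg
Dose = 0.029 units/kg/hr × 56.36364 kg = 1.634545 units/hr
Concentration = 70 units ÷ 76 mL = 0.9210526 units/mL
Rate = 1.634545 units/hr ÷ 0.9210526 units/mL = 1.774649 mL/hr
Volume infused so far = 1.774649 mL/hr × 6.8 hr = 12.06762 mL
Volume remaining = 76 − 12.06762 = 63.93238 mL
New rate:
Dose = 0.092 units/kg/hr × 56.36364 kg = 5.185455 units/hr
Rate = 5.185455 units/hr ÷ 0.9210526 units/mL = 5.629922 mL/hr
Time remaining = 63.93238 mL ÷ 5.629922 mL/hr = 11.35582 hr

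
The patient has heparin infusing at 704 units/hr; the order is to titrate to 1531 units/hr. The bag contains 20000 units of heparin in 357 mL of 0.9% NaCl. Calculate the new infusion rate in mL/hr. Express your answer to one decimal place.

27.3 mL/hr

Concentration = 20000 units ÷ 357 mL = 56.02241 units/mL
Rate = 1531 units/hr ÷ 56.02241 units/mL = 27.32835 mL/hr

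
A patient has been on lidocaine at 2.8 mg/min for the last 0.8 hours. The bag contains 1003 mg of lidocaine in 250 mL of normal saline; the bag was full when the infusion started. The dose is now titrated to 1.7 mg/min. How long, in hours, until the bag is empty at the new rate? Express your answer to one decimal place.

8.5 hours

Initial rate:
2.8 mg/min × 60 min/hr = 168 mg/hr
Concentration = 1003 mg ÷ 250 mL = 4.012 mg/mL
Rate = 168 mg/hr ÷ 4.012 mg/mL = 41.87438 mL/hr
Volume infused so far = 41.87438 mL/hr × 0.8 hr = 33.4995 mL
Volume remaining = 250 − 33.4995 = 216.5005 mL
New rate:
1.7 mg/min × 60 min/hr = 102 mg/hr
Rate = 102 mg/hr ÷ 4.012 mg/mL = 25.42373 mL/hr
Time remaining = 216.5005 mL ÷ 25.42373 mL/hr = 8.515686 hr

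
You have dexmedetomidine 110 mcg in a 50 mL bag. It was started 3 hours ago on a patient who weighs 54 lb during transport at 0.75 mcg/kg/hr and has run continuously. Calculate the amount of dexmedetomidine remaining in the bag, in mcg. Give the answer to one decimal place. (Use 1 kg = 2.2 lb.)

54.8 mcg

Weight = 54 lb ÷ 2.2 lb/kg = 24.54545 kg
Dose = 0.75 mcg/kg/hr × 24.54545 kg = 18.40909 mcg/hr
Concentration = 110 mcg ÷ 50 mL = 2.2 mcg/mL
Rate = 18.40909 mcg/hr ÷ 2.2 mcg/mL = 8.367769 mL/hr
Volume infused = 8.367769 mL/hr × 3 hr = 25.10331 mL
Volume remaining = 50 − 25.10331 = 24.89669 mL
Drug remaining = 24.89669 mL × 2.2 mcg/mL = 54.77273 mcg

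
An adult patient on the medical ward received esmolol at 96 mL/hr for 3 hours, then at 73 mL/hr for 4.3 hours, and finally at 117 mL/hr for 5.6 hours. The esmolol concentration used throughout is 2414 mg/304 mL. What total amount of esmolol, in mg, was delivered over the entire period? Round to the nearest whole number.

9982 mg

Concentration = 2414 mg ÷ 304 mL = 7.940789 mg/mL
Stage 1: 96 mL/hr × 3 hr = 288 mL → 288 mL × 7.940789 mg/mL = 2286.947 mg
Stage 2: 73 mL/hr × 4.3 hr = 313.9 mL → 313.9 mL × 7.940789 mg/mL = 2492.614 mg
Stage 3: 117 mL/hr × 5.6 hr = 655.2 mL → 655.2 mL × 7.940789 mg/mL = 5202.805 mg
Total = 2286.947 + 2492.614 + 5202.805 = 9982.366 mg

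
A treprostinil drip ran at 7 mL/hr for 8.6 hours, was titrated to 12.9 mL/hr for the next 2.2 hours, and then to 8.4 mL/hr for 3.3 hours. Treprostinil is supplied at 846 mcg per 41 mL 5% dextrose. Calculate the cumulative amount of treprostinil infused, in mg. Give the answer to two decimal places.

Concentration = 846 mcg ÷ 41 mL = 20.63415 mcg/mL
Stage 1: 7 mL/hr × 8.6 hr = 60.2 mL → 60.2 mL × 20.63415 mcg/mL = 1242.176 mcg
Stage 2: 12.9 mL/hr × 2.2 hr = 28.38 mL → 28.38 mL × 20.63415 mcg/mL = 585.5971 mcg
Stage 3: 8.4 mL/hr × 3.3 hr = 27.72 mL → 27.72 mL × 20.63415 mcg/mL = 571.9785 mcg
Total = 1242.176 + 585.5971 + 571.9785 = 2399.751 mcg = 2.399751 mg

2.40 mg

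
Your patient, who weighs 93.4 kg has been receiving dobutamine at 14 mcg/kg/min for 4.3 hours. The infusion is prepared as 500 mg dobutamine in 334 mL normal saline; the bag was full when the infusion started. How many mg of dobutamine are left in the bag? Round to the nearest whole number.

Dose = 14 mcg/kg/min × 93.4 kg = 1307.6 mcg/min
1307.6 mcg/min × 60 min/hr = 78456 mcg/hr
Concentration = 500 mg ÷ 334 mL = 1.497006 mg/mL = 1497.006 mcg/mL
Rate = 78456 mcg/hr ÷ 1497.006 mcg/mL = 52.40861 mL/hr
Volume infused = 52.40861 mL/hr × 4.3 hr = 225.357 mL
Volume remaining = 334 − 225.357 = 108.643 mL
Drug remaining = 108.643 mL × 1497.006 mcg/mL = 162639.2 mcg = 162.6392 mg

163 mg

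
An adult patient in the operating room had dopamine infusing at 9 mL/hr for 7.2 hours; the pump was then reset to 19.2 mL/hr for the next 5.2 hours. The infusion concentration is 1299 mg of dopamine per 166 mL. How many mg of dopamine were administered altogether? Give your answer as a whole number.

Concentration = 1299 mg ÷ 166 mL = 7.825301 mg/mL
Stage 1: 9 mL/hr × 7.2 hr = 64.8 mL → 64.8 mL × 7.825301 mg/mL = 507.0795 mg
Stage 2: 19.2 mL/hr × 5.2 hr = 99.84 mL → 99.84 mL × 7.825301 mg/mL = 781.2781 mg
Total = 507.0795 + 781.2781 = 1288.358 mg

1288 mg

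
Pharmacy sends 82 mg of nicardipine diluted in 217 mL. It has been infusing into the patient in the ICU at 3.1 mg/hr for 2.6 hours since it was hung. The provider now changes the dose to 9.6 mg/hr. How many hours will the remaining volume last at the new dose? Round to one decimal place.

7.7 hours

Initial rate:
Concentration = 82 mg ÷ 217 mL = 0.3778802 mg/mL
Rate = 3.1 mg/hr ÷ 0.3778802 mg/mL = 8.203659 mL/hr
Volume infused so far = 8.203659 mL/hr × 2.6 hr = 21.32951 mL
Volume remaining = 217 − 21.32951 = 195.6705 mL
New rate:
Rate = 9.6 mg/hr ÷ 0.3778802 mg/mL = 25.40488 mL/hr
Time remaining = 195.6705 mL ÷ 25.40488 mL/hr = 7.702083 hr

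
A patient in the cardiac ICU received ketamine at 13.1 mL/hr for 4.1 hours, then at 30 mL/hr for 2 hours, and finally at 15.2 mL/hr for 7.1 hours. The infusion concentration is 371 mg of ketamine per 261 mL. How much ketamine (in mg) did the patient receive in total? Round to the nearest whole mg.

Concentration = 371 mg ÷ 261 mL = 1.421456 mg/mL
Stage 1: 13.1 mL/hr × 4.1 hr = 53.71 mL → 53.71 mL × 1.421456 mg/mL = 76.3464 mg
Stage 2: 30 mL/hr × 2 hr = 60 mL → 60 mL × 1.421456 mg/mL = 85.28736 mg
Stage 3: 15.2 mL/hr × 7.1 hr = 107.92 mL → 107.92 mL × 1.421456 mg/mL = 153.4035 mg
Total = 76.3464 + 85.28736 + 153.4035 = 315.0373 mg

315 mg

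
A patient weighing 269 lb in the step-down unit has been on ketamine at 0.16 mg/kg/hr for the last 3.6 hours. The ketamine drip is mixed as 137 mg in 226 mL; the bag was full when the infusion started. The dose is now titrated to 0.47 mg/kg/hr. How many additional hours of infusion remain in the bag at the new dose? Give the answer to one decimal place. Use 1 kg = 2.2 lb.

Initial rate:
Weight = 269 lb ÷ 2.2 lb/kg = 122.2727 kg
Dose = 0.16 mg/kg/hr × 122.2727 kg = 19.56364 mg/hr
Concentration = 137 mg ÷ 226 mL = 0.6061947 mg/mL
Rate = 19.56364 mg/hr ÷ 0.6061947 mg/mL = 32.27286 mL/hr
Volume infused so far = 32.27286 mL/hr × 3.6 hr = 116.1823 mL
Volume remaining = 226 − 116.1823 = 109.8177 mL
New rate:
Dose = 0.47 mg/kg/hr × 122.2727 kg = 57.46818 mg/hr
Rate = 57.46818 mg/hr ÷ 0.6061947 mg/mL = 94.80153 mL/hr
Time remaining = 109.8177 mL ÷ 94.80153 mL/hr = 1.158396 hr

1.2 hours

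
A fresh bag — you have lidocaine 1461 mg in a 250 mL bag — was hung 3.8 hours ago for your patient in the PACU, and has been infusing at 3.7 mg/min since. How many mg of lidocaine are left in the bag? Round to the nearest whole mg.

3.7 mg/min × 60 min/hr = 222 mg/hr
Concentration = 1461 mg ÷ 250 mL = 5.844 mg/mL
Rate = 222 mg/hr ÷ 5.844 mg/mL = 37.98768 mL/hr
Volume infused = 37.98768 mL/hr × 3.8 hr = 144.3532 mL
Volume remaining = 250 − 144.3532 = 105.6468 mL
Drug remaining = 105.6468 mL × 5.844 mg/mL = 617.4 mg

617 mg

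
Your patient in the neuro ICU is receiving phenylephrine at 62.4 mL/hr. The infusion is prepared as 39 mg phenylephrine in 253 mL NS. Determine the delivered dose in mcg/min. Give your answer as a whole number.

160 mcg/min

Concentration = 39 mg ÷ 253 mL = 0.1541502 mg/mL = 154.1502 mcg/mL
Drug rate = 62.4 mL/hr × 154.1502 mcg/mL = 9618.972 mcg/hr
9618.972 mcg/hr ÷ 60 min/hr = 160.3162 mcg/min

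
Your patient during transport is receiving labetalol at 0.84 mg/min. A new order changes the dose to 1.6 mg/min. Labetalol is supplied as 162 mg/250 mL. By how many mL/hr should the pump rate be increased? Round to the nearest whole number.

At the current dose:
0.84 mg/min × 60 min/hr = 50.4 mg/hr
Concentration = 162 mg ÷ 250 mL = 0.648 mg/mL
Rate = 50.4 mg/hr ÷ 0.648 mg/mL = 77.77778 mL/hr
At the new dose:
1.6 mg/min × 60 min/hr = 96 mg/hr
Rate = 96 mg/hr ÷ 0.648 mg/mL = 148.1481 mL/hr
Change = 148.1481 − 77.77778 = 70.37037 mL/hr → 70.37037 mL/hr increase

70 mL/hr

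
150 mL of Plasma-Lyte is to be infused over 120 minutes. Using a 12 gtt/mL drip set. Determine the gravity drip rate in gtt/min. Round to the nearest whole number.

150 mL ÷ (120 min) = 1.25 mL/min
1.25 mL/min × 12 gtt/mL = 15 gtt/min

15 gtt/min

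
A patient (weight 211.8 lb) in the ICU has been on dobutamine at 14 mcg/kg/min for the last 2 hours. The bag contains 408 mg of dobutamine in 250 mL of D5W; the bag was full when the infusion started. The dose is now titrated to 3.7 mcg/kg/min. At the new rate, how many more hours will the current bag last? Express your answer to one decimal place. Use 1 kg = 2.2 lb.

11.5 hours

Initial rate:
Weight = 211.8 lb ÷ 2.2 lb/kg = 96.27273 kg
Dose = 14 mcg/kg/min × 96.27273 kg = 1347.818 mcg/min
1347.818 mcg/min × 60 min/hr = 80869.09 mcg/hr
Concentration = 408 mg ÷ 250 mL = 1.632 mg/mL = 1632 mcg/mL
Rate = 80869.09 mcg/hr ÷ 1632 mcg/mL = 49.55214 mL/hr
Volume infused so far = 49.55214 mL/hr × 2 hr = 99.10428 mL
Volume remaining = 250 − 99.10428 = 150.8957 mL
New rate:
Dose = 3.7 mcg/kg/min × 96.27273 kg = 356.2091 mcg/min
356.2091 mcg/min × 60 min/hr = 21372.55 mcg/hr
Rate = 21372.55 mcg/hr ÷ 1632 mcg/mL = 13.09592 mL/hr
Time remaining = 150.8957 mL ÷ 13.09592 mL/hr = 11.52234 hr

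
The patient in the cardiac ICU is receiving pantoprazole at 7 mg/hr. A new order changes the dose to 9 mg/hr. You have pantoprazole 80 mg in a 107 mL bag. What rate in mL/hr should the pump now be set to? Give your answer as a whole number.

Concentration = 80 mg ÷ 107 mL = 0.7476636 mg/mL
Rate = 9 mg/hr ÷ 0.7476636 mg/mL = 12.0375 mL/hr

12 mL/hr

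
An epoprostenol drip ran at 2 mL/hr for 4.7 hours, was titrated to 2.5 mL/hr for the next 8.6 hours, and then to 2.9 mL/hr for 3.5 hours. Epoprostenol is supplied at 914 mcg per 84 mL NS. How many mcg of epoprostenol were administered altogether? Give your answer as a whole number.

Concentration = 914 mcg ÷ 84 mL = 10.88095 mcg/mL
Stage 1: 2 mL/hr × 4.7 hr = 9.4 mL → 9.4 mL × 10.88095 mcg/mL = 102.281 mcg
Stage 2: 2.5 mL/hr × 8.6 hr = 21.5 mL → 21.5 mL × 10.88095 mcg/mL = 233.9405 mcg
Stage 3: 2.9 mL/hr × 3.5 hr = 10.15 mL → 10.15 mL × 10.88095 mcg/mL = 110.4417 mcg
Total = 102.281 + 233.9405 + 110.4417 = 446.6631 mcg

447 mcg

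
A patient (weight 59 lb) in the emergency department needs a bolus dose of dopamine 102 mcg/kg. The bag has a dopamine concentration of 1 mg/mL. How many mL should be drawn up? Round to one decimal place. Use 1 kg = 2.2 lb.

Weight = 59 lb ÷ 2.2 lb/kg = 26.81818 kg
Dose = 102 mcg/kg × 26.81818 kg = 2735.455 mcg
Concentration = 1 mg/mL = 1000 mcg/mL
Volume = 2735.455 mcg ÷ 1000 mcg/mL = 2.735455 mL

2.7 mL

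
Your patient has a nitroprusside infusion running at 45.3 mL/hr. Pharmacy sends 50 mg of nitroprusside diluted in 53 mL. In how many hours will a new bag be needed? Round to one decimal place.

Duration = 53 mL ÷ 45.3 mL/hr = 1.169978 hr

1.2 hours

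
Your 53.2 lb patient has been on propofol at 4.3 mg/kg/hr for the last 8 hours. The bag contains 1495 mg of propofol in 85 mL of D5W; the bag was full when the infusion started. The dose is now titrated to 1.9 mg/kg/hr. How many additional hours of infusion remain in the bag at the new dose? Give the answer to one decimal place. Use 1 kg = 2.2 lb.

Initial rate:
Weight = 53.2 lb ÷ 2.2 lb/kg = 24.18182 kg
Dose = 4.3 mg/kg/hr × 24.18182 kg = 103.9818 mg/hr
Concentration = 1495 mg ÷ 85 mL = 17.58824 mg/mL
Rate = 103.9818 mg/hr ÷ 17.58824 mg/mL = 5.91201 mL/hr
Volume infused so far = 5.91201 mL/hr × 8 hr = 47.29608 mL
Volume remaining = 85 − 47.29608 = 37.70392 mL
New rate:
Dose = 1.9 mg/kg/hr × 24.18182 kg = 45.94545 mg/hr
Rate = 45.94545 mg/hr ÷ 17.58824 mg/mL = 2.612283 mL/hr
Time remaining = 37.70392 mL ÷ 2.612283 mL/hr = 14.43332 hr

14.4 hours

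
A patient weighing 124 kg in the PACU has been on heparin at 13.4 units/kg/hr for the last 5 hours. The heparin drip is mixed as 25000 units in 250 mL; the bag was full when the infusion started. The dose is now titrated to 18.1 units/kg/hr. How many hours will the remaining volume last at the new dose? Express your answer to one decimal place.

Initial rate:
Dose = 13.4 units/kg/hr × 124 kg = 1661.6 units/hr
Concentration = 25000 units ÷ 250 mL = 100 units/mL
Rate = 1661.6 units/hr ÷ 100 units/mL = 16.616 mL/hr
Volume infused so far = 16.616 mL/hr × 5 hr = 83.08 mL
Volume remaining = 250 − 83.08 = 166.92 mL
New rate:
Dose = 18.1 units/kg/hr × 124 kg = 2244.4 units/hr
Rate = 2244.4 units/hr ÷ 100 units/mL = 22.444 mL/hr
Time remaining = 166.92 mL ÷ 22.444 mL/hr = 7.437177 hr

7.4 hours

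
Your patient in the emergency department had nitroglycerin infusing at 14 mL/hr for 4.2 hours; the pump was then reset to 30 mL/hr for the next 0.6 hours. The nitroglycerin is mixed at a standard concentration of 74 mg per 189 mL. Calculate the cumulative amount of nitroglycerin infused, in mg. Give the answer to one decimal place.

30.1 mg

Concentration = 74 mg ÷ 189 mL = 0.3915344 mg/mL
Stage 1: 14 mL/hr × 4.2 hr = 58.8 mL → 58.8 mL × 0.3915344 mg/mL = 23.02222 mg
Stage 2: 30 mL/hr × 0.6 hr = 18 mL → 18 mL × 0.3915344 mg/mL = 7.047619 mg
Total = 23.02222 + 7.047619 = 30.06984 mg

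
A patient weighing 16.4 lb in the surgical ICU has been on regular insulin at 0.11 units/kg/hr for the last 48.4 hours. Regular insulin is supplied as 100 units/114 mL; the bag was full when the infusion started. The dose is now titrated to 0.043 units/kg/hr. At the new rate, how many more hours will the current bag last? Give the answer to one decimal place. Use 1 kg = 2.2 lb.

Initial rate:
Weight = 16.4 lb ÷ 2.2 lb/kg = 7.454545 kg
Dose = 0.11 units/kg/hr × 7.454545 kg = 0.82 units/hr
Concentration = 100 units ÷ 114 mL = 0.877193 units/mL
Rate = 0.82 units/hr ÷ 0.877193 units/mL = 0.9348 mL/hr
Volume infused so far = 0.9348 mL/hr × 48.4 hr = 45.24432 mL
Volume remaining = 114 − 45.24432 = 68.75568 mL
New rate:
Dose = 0.043 units/kg/hr × 7.454545 kg = 0.3205455 units/hr
Rate = 0.3205455 units/hr ÷ 0.877193 units/mL = 0.3654218 mL/hr
Time remaining = 68.75568 mL ÷ 0.3654218 mL/hr = 188.1543 hr

188.2 hours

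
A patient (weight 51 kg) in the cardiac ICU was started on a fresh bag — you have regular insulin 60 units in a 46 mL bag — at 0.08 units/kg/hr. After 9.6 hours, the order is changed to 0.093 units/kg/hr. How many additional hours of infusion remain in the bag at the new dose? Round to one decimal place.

Initial rate:
Dose = 0.08 units/kg/hr × 51 kg = 4.08 units/hr
Concentration = 60 units ÷ 46 mL = 1.304348 units/mL
Rate = 4.08 units/hr ÷ 1.304348 units/mL = 3.128 mL/hr
Volume infused so far = 3.128 mL/hr × 9.6 hr = 30.0288 mL
Volume remaining = 46 − 30.0288 = 15.9712 mL
New rate:
Dose = 0.093 units/kg/hr × 51 kg = 4.743 units/hr
Rate = 4.743 units/hr ÷ 1.304348 units/mL = 3.6363 mL/hr
Time remaining = 15.9712 mL ÷ 3.6363 mL/hr = 4.392157 hr

4.4 hours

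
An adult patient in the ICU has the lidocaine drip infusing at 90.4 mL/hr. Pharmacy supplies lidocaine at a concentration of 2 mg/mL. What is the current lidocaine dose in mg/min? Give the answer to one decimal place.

Drug rate = 90.4 mL/hr × 2 mg/mL = 180.8 mg/hr
180.8 mg/hr ÷ 60 min/hr = 3.013333 mg/min

3.0 mg/min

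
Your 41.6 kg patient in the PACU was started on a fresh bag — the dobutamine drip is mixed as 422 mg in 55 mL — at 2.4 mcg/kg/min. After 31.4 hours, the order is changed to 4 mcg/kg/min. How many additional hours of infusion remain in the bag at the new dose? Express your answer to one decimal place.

23.4 hours

Initial rate:
Dose = 2.4 mcg/kg/min × 41.6 kg = 99.84 mcg/min
99.84 mcg/min × 60 min/hr = 5990.4 mcg/hr
Concentration = 422 mg ÷ 55 mL = 7.672727 mg/mL = 7672.727 mcg/mL
Rate = 5990.4 mcg/hr ÷ 7672.727 mcg/mL = 0.7807393 mL/hr
Volume infused so far = 0.7807393 mL/hr × 31.4 hr = 24.51522 mL
Volume remaining = 55 − 24.51522 = 30.48478 mL
New rate:
Dose = 4 mcg/kg/min × 41.6 kg = 166.4 mcg/min
166.4 mcg/min × 60 min/hr = 9984 mcg/hr
Rate = 9984 mcg/hr ÷ 7672.727 mcg/mL = 1.301232 mL/hr
Time remaining = 30.48478 mL ÷ 1.301232 mL/hr = 23.42763 hr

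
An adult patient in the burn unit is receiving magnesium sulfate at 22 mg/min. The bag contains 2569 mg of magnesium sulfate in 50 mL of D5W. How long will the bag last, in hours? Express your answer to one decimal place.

1.9 hours

22 mg/min × 60 min/hr = 1320 mg/hr
Concentration = 2569 mg ÷ 50 mL = 51.38 mg/mL
Rate = 1320 mg/hr ÷ 51.38 mg/mL = 25.69093 mL/hr
Duration = 50 mL ÷ 25.69093 mL/hr = 1.946212 hr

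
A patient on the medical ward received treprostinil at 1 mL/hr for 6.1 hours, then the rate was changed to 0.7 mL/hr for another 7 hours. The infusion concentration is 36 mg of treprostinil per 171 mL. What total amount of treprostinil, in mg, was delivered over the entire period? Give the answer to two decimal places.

2.32 mg

Concentration = 36 mg ÷ 171 mL = 0.2105263 mg/mL
Stage 1: 1 mL/hr × 6.1 hr = 6.1 mL → 6.1 mL × 0.2105263 mg/mL = 1.284211 mg
Stage 2: 0.7 mL/hr × 7 hr = 4.9 mL → 4.9 mL × 0.2105263 mg/mL = 1.031579 mg
Total = 1.284211 + 1.031579 = 2.315789 mg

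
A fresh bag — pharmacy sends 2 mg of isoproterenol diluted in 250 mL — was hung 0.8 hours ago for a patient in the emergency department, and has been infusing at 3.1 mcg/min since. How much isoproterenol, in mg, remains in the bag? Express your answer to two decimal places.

1.85 mg

3.1 mcg/min × 60 min/hr = 186 mcg/hr
Concentration = 2 mg ÷ 250 mL = 0.008 mg/mL = 8 mcg/mL
Rate = 186 mcg/hr ÷ 8 mcg/mL = 23.25 mL/hr
Volume infused = 23.25 mL/hr × 0.8 hr = 18.6 mL
Volume remaining = 250 − 18.6 = 231.4 mL
Drug remaining = 231.4 mL × 8 mcg/mL = 1851.2 mcg = 1.8512 mg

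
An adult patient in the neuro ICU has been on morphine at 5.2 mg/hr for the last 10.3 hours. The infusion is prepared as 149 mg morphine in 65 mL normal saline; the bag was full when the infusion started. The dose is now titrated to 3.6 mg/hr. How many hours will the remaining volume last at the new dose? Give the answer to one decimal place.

26.5 hours

Initial rate:
Concentration = 149 mg ÷ 65 mL = 2.292308 mg/mL
Rate = 5.2 mg/hr ÷ 2.292308 mg/mL = 2.268456 mL/hr
Volume infused so far = 2.268456 mL/hr × 10.3 hr = 23.3651 mL
Volume remaining = 65 − 23.3651 = 41.6349 mL
New rate:
Rate = 3.6 mg/hr ÷ 2.292308 mg/mL = 1.57047 mL/hr
Time remaining = 41.6349 mL ÷ 1.57047 mL/hr = 26.51111 hr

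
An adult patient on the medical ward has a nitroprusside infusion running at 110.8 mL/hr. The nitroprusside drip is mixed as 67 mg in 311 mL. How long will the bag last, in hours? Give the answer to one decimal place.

2.8 hours

Duration = 311 mL ÷ 110.8 mL/hr = 2.806859 hr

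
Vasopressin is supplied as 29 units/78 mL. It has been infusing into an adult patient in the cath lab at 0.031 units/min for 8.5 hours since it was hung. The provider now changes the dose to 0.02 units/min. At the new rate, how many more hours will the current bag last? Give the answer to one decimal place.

Initial rate:
0.031 units/min × 60 min/hr = 1.86 units/hr
Concentration = 29 units ÷ 78 mL = 0.3717949 units/mL
Rate = 1.86 units/hr ÷ 0.3717949 units/mL = 5.002759 mL/hr
Volume infused so far = 5.002759 mL/hr × 8.5 hr = 42.52345 mL
Volume remaining = 78 − 42.52345 = 35.47655 mL
New rate:
0.02 units/min × 60 min/hr = 1.2 units/hr
Rate = 1.2 units/hr ÷ 0.3717949 units/mL = 3.227586 mL/hr
Time remaining = 35.47655 mL ÷ 3.227586 mL/hr = 10.99167 hr

11.0 hours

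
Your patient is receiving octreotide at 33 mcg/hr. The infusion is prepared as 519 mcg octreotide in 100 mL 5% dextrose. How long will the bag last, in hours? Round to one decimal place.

15.7 hours

Concentration = 519 mcg ÷ 100 mL = 5.19 mcg/mL
Rate = 33 mcg/hr ÷ 5.19 mcg/mL = 6.358382 mL/hr
Duration = 100 mL ÷ 6.358382 mL/hr = 15.72727 hr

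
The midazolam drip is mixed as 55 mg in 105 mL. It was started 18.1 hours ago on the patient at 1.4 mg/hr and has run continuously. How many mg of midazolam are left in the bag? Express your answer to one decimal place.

29.7 mg

Concentration = 55 mg ÷ 105 mL = 0.5238095 mg/mL
Rate = 1.4 mg/hr ÷ 0.5238095 mg/mL = 2.672727 mL/hr
Volume infused = 2.672727 mL/hr × 18.1 hr = 48.37636 mL
Volume remaining = 105 − 48.37636 = 56.62364 mL
Drug remaining = 56.62364 mL × 0.5238095 mg/mL = 29.66 mg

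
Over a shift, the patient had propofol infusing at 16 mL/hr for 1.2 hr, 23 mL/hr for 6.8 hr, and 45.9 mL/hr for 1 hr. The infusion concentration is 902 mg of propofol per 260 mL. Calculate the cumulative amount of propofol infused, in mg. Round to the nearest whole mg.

Concentration = 902 mg ÷ 260 mL = 3.469231 mg/mL
Stage 1: 16 mL/hr × 1.2 hr = 19.2 mL → 19.2 mL × 3.469231 mg/mL = 66.60923 mg
Stage 2: 23 mL/hr × 6.8 hr = 156.4 mL → 156.4 mL × 3.469231 mg/mL = 542.5877 mg
Stage 3: 45.9 mL/hr × 1 hr = 45.9 mL → 45.9 mL × 3.469231 mg/mL = 159.2377 mg
Total = 66.60923 + 542.5877 + 159.2377 = 768.4346 mg

768 mg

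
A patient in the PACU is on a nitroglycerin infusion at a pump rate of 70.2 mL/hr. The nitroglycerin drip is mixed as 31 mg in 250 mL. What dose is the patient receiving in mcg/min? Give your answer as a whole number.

Concentration = 31 mg ÷ 250 mL = 0.124 mg/mL = 124 mcg/mL
Drug rate = 70.2 mL/hr × 124 mcg/mL = 8704.8 mcg/hr
8704.8 mcg/hr ÷ 60 min/hr = 145.08 mcg/min

145 mcg/min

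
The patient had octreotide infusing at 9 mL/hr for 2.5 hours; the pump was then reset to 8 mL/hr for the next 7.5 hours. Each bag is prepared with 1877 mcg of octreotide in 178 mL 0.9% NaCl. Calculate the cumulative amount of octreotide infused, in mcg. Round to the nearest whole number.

Concentration = 1877 mcg ÷ 178 mL = 10.54494 mcg/mL
Stage 1: 9 mL/hr × 2.5 hr = 22.5 mL → 22.5 mL × 10.54494 mcg/mL = 237.2612 mcg
Stage 2: 8 mL/hr × 7.5 hr = 60 mL → 60 mL × 10.54494 mcg/mL = 632.6966 mcg
Total = 237.2612 + 632.6966 = 869.9579 mcg

870 mcg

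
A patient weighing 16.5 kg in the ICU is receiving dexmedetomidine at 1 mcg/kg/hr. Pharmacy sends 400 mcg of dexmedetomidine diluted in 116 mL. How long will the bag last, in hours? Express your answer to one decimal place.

24.2 hours

Dose = 1 mcg/kg/hr × 16.5 kg = 16.5 mcg/hr
Concentration = 400 mcg ÷ 116 mL = 3.448276 mcg/mL
Rate = 16.5 mcg/hr ÷ 3.448276 mcg/mL = 4.785 mL/hr
Duration = 116 mL ÷ 4.785 mL/hr = 24.24242 hr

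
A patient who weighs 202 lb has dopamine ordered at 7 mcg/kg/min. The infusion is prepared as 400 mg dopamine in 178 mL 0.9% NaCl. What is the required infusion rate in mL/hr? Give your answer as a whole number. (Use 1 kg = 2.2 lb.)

Weight = 202 lb ÷ 2.2 lb/kg = 91.81818 kg
Dose = 7 mcg/kg/min × 91.81818 kg = 642.7273 mcg/min
642.7273 mcg/min × 60 min/hr = 38563.64 mcg/hr
Concentration = 400 mg ÷ 178 mL = 2.247191 mg/mL = 2247.191 mcg/mL
Rate = 38563.64 mcg/hr ÷ 2247.191 mcg/mL = 17.16082 mL/hr

17 mL/hr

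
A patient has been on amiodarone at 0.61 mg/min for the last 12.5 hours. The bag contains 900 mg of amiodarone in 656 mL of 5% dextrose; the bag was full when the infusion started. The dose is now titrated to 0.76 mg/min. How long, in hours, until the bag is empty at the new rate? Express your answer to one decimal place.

9.7 hours

Initial rate:
0.61 mg/min × 60 min/hr = 36.6 mg/hr
Concentration = 900 mg ÷ 656 mL = 1.371951 mg/mL
Rate = 36.6 mg/hr ÷ 1.371951 mg/mL = 26.67733 mL/hr
Volume infused so far = 26.67733 mL/hr × 12.5 hr = 333.4667 mL
Volume remaining = 656 − 333.4667 = 322.5333 mL
New rate:
0.76 mg/min × 60 min/hr = 45.6 mg/hr
Rate = 45.6 mg/hr ÷ 1.371951 mg/mL = 33.23733 mL/hr
Time remaining = 322.5333 mL ÷ 33.23733 mL/hr = 9.703947 hr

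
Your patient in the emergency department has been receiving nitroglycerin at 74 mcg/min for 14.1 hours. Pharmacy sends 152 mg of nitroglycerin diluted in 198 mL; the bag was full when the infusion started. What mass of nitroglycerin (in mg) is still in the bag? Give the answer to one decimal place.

74 mcg/min × 60 min/hr = 4440 mcg/hr
Concentration = 152 mg ÷ 198 mL = 0.7676768 mg/mL = 767.6768 mcg/mL
Rate = 4440 mcg/hr ÷ 767.6768 mcg/mL = 5.783684 mL/hr
Volume infused = 5.783684 mL/hr × 14.1 hr = 81.54995 mL
Volume remaining = 198 − 81.54995 = 116.4501 mL
Drug remaining = 116.4501 mL × 767.6768 mcg/mL = 89396 mcg = 89.396 mg

89.4 mg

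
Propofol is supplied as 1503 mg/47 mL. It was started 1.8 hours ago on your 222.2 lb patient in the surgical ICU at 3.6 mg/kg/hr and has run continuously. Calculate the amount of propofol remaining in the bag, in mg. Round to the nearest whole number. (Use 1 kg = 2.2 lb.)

Weight = 222.2 lb ÷ 2.2 lb/kg = 101 kg
Dose = 3.6 mg/kg/hr × 101 kg = 363.6 mg/hr
Concentration = 1503 mg ÷ 47 mL = 31.97872 mg/mL
Rate = 363.6 mg/hr ÷ 31.97872 mg/mL = 11.37006 mL/hr
Volume infused = 11.37006 mL/hr × 1.8 hr = 20.46611 mL
Volume remaining = 47 − 20.46611 = 26.53389 mL
Drug remaining = 26.53389 mL × 31.97872 mg/mL = 848.52 mg

849 mg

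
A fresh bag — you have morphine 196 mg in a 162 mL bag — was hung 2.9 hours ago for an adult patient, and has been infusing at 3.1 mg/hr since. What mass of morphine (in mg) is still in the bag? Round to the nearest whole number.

187 mg

Concentration = 196 mg ÷ 162 mL = 1.209877 mg/mL
Rate = 3.1 mg/hr ÷ 1.209877 mg/mL = 2.562245 mL/hr
Volume infused = 2.562245 mL/hr × 2.9 hr = 7.43051 mL
Volume remaining = 162 − 7.43051 = 154.5695 mL
Drug remaining = 154.5695 mL × 1.209877 mg/mL = 187.01 mg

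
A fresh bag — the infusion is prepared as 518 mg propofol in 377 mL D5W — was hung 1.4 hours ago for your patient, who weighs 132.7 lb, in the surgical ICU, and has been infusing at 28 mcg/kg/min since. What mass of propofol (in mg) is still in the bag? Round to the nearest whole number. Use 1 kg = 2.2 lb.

Weight = 132.7 lb ÷ 2.2 lb/kg = 60.31818 kg
Dose = 28 mcg/kg/min × 60.31818 kg = 1688.909 mcg/min
1688.909 mcg/min × 60 min/hr = 101334.5 mcg/hr
Concentration = 518 mg ÷ 377 mL = 1.374005 mg/mL = 1374.005 mcg/mL
Rate = 101334.5 mcg/hr ÷ 1374.005 mcg/mL = 73.7512 mL/hr
Volume infused = 73.7512 mL/hr × 1.4 hr = 103.2517 mL
Volume remaining = 377 − 103.2517 = 273.7483 mL
Drug remaining = 273.7483 mL × 1374.005 mcg/mL = 376131.6 mcg = 376.1316 mg

376 mg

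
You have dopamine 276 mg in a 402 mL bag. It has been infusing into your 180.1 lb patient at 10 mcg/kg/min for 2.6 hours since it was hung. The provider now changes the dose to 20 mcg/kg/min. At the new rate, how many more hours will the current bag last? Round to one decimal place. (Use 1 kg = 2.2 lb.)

1.5 hours

Initial rate:
Weight = 180.1 lb ÷ 2.2 lb/kg = 81.86364 kg
Dose = 10 mcg/kg/min × 81.86364 kg = 818.6364 mcg/min
818.6364 mcg/min × 60 min/hr = 49118.18 mcg/hr
Concentration = 276 mg ÷ 402 mL = 0.6865672 mg/mL = 686.5672 mcg/mL
Rate = 49118.18 mcg/hr ÷ 686.5672 mcg/mL = 71.5417 mL/hr
Volume infused so far = 71.5417 mL/hr × 2.6 hr = 186.0084 mL
Volume remaining = 402 − 186.0084 = 215.9916 mL
New rate:
Dose = 20 mcg/kg/min × 81.86364 kg = 1637.273 mcg/min
1637.273 mcg/min × 60 min/hr = 98236.36 mcg/hr
Rate = 98236.36 mcg/hr ÷ 686.5672 mcg/mL = 143.0834 mL/hr
Time remaining = 215.9916 mL ÷ 143.0834 mL/hr = 1.50955 hr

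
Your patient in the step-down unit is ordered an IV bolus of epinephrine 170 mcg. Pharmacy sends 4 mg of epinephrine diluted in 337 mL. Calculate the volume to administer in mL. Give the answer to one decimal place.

Concentration = 4 mg ÷ 337 mL = 0.01186944 mg/mL = 11.86944 mcg/mL
Volume = 170 mcg ÷ 11.86944 mcg/mL = 14.3225 mL

14.3 mL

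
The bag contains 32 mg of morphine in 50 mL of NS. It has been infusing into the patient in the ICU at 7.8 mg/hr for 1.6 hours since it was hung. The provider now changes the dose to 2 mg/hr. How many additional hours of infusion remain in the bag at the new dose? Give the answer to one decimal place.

9.8 hours

Initial rate:
Concentration = 32 mg ÷ 50 mL = 0.64 mg/mL
Rate = 7.8 mg/hr ÷ 0.64 mg/mL = 12.1875 mL/hr
Volume infused so far = 12.1875 mL/hr × 1.6 hr = 19.5 mL
Volume remaining = 50 − 19.5 = 30.5 mL
New rate:
Rate = 2 mg/hr ÷ 0.64 mg/mL = 3.125 mL/hr
Time remaining = 30.5 mL ÷ 3.125 mL/hr = 9.76 hr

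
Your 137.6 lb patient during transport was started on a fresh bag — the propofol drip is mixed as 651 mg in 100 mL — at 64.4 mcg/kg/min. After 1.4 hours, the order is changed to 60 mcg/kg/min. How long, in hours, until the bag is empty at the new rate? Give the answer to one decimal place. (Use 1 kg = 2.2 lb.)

1.4 hours

Initial rate:
Weight = 137.6 lb ÷ 2.2 lb/kg = 62.54545 kg
Dose = 64.4 mcg/kg/min × 62.54545 kg = 4027.927 mcg/min
4027.927 mcg/min × 60 min/hr = 241675.6 mcg/hr
Concentration = 651 mg ÷ 100 mL = 6.51 mg/mL = 6510 mcg/mL
Rate = 241675.6 mcg/hr ÷ 6510 mcg/mL = 37.12375 mL/hr
Volume infused so far = 37.12375 mL/hr × 1.4 hr = 51.97326 mL
Volume remaining = 100 − 51.97326 = 48.02674 mL
New rate:
Dose = 60 mcg/kg/min × 62.54545 kg = 3752.727 mcg/min
3752.727 mcg/min × 60 min/hr = 225163.6 mcg/hr
Rate = 225163.6 mcg/hr ÷ 6510 mcg/mL = 34.58735 mL/hr
Time remaining = 48.02674 mL ÷ 34.58735 mL/hr = 1.388564 hr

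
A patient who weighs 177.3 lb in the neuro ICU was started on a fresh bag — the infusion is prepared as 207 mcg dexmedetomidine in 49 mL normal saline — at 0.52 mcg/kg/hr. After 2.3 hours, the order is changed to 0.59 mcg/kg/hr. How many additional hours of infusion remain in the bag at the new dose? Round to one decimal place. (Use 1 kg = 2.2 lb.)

Initial rate:
Weight = 177.3 lb ÷ 2.2 lb/kg = 80.59091 kg
Dose = 0.52 mcg/kg/hr × 80.59091 kg = 41.90727 mcg/hr
Concentration = 207 mcg ÷ 49 mL = 4.22449 mcg/mL
Rate = 41.90727 mcg/hr ÷ 4.22449 mcg/mL = 9.920079 mL/hr
Volume infused so far = 9.920079 mL/hr × 2.3 hr = 22.81618 mL
Volume remaining = 49 − 22.81618 = 26.18382 mL
New rate:
Dose = 0.59 mcg/kg/hr × 80.59091 kg = 47.54864 mcg/hr
Rate = 47.54864 mcg/hr ÷ 4.22449 mcg/mL = 11.25547 mL/hr
Time remaining = 26.18382 mL ÷ 11.25547 mL/hr = 2.326319 hr

2.3 hours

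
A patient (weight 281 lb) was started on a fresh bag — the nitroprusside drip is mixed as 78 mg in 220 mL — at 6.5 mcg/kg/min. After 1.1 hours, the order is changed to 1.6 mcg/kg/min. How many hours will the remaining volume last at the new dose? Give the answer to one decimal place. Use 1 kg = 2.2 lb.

1.9 hours

Initial rate:
Weight = 281 lb ÷ 2.2 lb/kg = 127.7273 kg
Dose = 6.5 mcg/kg/min × 127.7273 kg = 830.2273 mcg/min
830.2273 mcg/min × 60 min/hr = 49813.64 mcg/hr
Concentration = 78 mg ÷ 220 mL = 0.3545455 mg/mL = 354.5455 mcg/mL
Rate = 49813.64 mcg/hr ÷ 354.5455 mcg/mL = 140.5 mL/hr
Volume infused so far = 140.5 mL/hr × 1.1 hr = 154.55 mL
Volume remaining = 220 − 154.55 = 65.45 mL
New rate:
Dose = 1.6 mcg/kg/min × 127.7273 kg = 204.3636 mcg/min
204.3636 mcg/min × 60 min/hr = 12261.82 mcg/hr
Rate = 12261.82 mcg/hr ÷ 354.5455 mcg/mL = 34.58462 mL/hr
Time remaining = 65.45 mL ÷ 34.58462 mL/hr = 1.89246 hr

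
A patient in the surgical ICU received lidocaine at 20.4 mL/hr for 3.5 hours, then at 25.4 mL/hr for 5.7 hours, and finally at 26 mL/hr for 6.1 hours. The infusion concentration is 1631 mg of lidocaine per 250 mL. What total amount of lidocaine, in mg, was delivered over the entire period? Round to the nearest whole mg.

Concentration = 1631 mg ÷ 250 mL = 6.524 mg/mL
Stage 1: 20.4 mL/hr × 3.5 hr = 71.4 mL → 71.4 mL × 6.524 mg/mL = 465.8136 mg
Stage 2: 25.4 mL/hr × 5.7 hr = 144.78 mL → 144.78 mL × 6.524 mg/mL = 944.5447 mg
Stage 3: 26 mL/hr × 6.1 hr = 158.6 mL → 158.6 mL × 6.524 mg/mL = 1034.706 mg
Total = 465.8136 + 944.5447 + 1034.706 = 2445.065 mg

2445 mg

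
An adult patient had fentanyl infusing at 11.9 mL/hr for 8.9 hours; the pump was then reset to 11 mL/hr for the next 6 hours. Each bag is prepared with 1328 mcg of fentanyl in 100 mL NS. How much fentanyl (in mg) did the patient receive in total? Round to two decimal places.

2.28 mg

Concentration = 1328 mcg ÷ 100 mL = 13.28 mcg/mL
Stage 1: 11.9 mL/hr × 8.9 hr = 105.91 mL → 105.91 mL × 13.28 mcg/mL = 1406.485 mcg
Stage 2: 11 mL/hr × 6 hr = 66 mL → 66 mL × 13.28 mcg/mL = 876.48 mcg
Total = 1406.485 + 876.48 = 2282.965 mcg = 2.282965 mg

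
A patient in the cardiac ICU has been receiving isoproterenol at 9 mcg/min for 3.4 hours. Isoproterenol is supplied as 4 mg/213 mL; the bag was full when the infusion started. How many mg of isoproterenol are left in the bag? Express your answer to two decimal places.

9 mcg/min × 60 min/hr = 540 mcg/hr
Concentration = 4 mg ÷ 213 mL = 0.01877934 mg/mL = 18.77934 mcg/mL
Rate = 540 mcg/hr ÷ 18.77934 mcg/mL = 28.755 mL/hr
Volume infused = 28.755 mL/hr × 3.4 hr = 97.767 mL
Volume remaining = 213 − 97.767 = 115.233 mL
Drug remaining = 115.233 mL × 18.77934 mcg/mL = 2164 mcg = 2.164 mg

2.16 mg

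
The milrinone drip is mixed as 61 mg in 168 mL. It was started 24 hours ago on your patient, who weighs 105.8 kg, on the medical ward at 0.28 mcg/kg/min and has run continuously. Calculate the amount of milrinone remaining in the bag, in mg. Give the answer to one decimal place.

18.3 mg

Dose = 0.28 mcg/kg/min × 105.8 kg = 29.624 mcg/min
29.624 mcg/min × 60 min/hr = 1777.44 mcg/hr
Concentration = 61 mg ÷ 168 mL = 0.3630952 mg/mL = 363.0952 mcg/mL
Rate = 1777.44 mcg/hr ÷ 363.0952 mcg/mL = 4.895245 mL/hr
Volume infused = 4.895245 mL/hr × 24 hr = 117.4859 mL
Volume remaining = 168 − 117.4859 = 50.51413 mL
Drug remaining = 50.51413 mL × 363.0952 mcg/mL = 18341.44 mcg = 18.34144 mg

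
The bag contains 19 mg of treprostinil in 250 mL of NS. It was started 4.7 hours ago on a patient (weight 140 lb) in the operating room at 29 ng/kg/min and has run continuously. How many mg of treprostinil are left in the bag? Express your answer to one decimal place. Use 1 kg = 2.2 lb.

Weight = 140 lb ÷ 2.2 lb/kg = 63.63636 kg
Dose = 29 ng/kg/min × 63.63636 kg = 1845.455 ng/min
1845.455 ng/min × 60 min/hr = 110727.3 ng/hr
Concentration = 19 mg ÷ 250 mL = 0.076 mg/mL = 76000 ng/mL
Rate = 110727.3 ng/hr ÷ 76000 ng/mL = 1.456938 mL/hr
Volume infused = 1.456938 mL/hr × 4.7 hr = 6.847608 mL
Volume remaining = 250 − 6.847608 = 243.1524 mL
Drug remaining = 243.1524 mL × 76000 ng/mL = 18479582 ng = 18.47958 mg

18.5 mg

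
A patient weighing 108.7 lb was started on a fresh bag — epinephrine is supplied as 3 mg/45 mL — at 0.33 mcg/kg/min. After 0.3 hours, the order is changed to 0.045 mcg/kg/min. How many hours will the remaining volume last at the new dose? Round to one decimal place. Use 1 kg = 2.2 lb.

20.3 hours

Initial rate:
Weight = 108.7 lb ÷ 2.2 lb/kg = 49.40909 kg
Dose = 0.33 mcg/kg/min × 49.40909 kg = 16.305 mcg/min
16.305 mcg/min × 60 min/hr = 978.3 mcg/hr
Concentration = 3 mg ÷ 45 mL = 0.06666667 mg/mL = 66.66667 mcg/mL
Rate = 978.3 mcg/hr ÷ 66.66667 mcg/mL = 14.6745 mL/hr
Volume infused so far = 14.6745 mL/hr × 0.3 hr = 4.40235 mL
Volume remaining = 45 − 4.40235 = 40.59765 mL
New rate:
Dose = 0.045 mcg/kg/min × 49.40909 kg = 2.223409 mcg/min
2.223409 mcg/min × 60 min/hr = 133.4045 mcg/hr
Rate = 133.4045 mcg/hr ÷ 66.66667 mcg/mL = 2.001068 mL/hr
Time remaining = 40.59765 mL ÷ 2.001068 mL/hr = 20.28799 hr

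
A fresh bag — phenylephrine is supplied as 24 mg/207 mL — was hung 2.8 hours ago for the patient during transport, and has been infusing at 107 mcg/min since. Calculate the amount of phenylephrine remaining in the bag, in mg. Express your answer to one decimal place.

107 mcg/min × 60 min/hr = 6420 mcg/hr
Concentration = 24 mg ÷ 207 mL = 0.115942 mg/mL = 115.942 mcg/mL
Rate = 6420 mcg/hr ÷ 115.942 mcg/mL = 55.3725 mL/hr
Volume infused = 55.3725 mL/hr × 2.8 hr = 155.043 mL
Volume remaining = 207 − 155.043 = 51.957 mL
Drug remaining = 51.957 mL × 115.942 mcg/mL = 6024 mcg = 6.024 mg

6.0 mg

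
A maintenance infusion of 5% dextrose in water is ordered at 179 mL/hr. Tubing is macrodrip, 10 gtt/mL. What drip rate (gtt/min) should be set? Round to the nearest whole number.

179 mL/hr ÷ 60 min/hr = 2.983333 mL/min
2.983333 mL/min × 10 gtt/mL = 29.83333 gtt/min

30 gtt/min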